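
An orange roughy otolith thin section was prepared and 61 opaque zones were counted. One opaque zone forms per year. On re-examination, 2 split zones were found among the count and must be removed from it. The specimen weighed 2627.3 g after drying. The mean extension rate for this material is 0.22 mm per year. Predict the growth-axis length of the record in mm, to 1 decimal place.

13.0 mm

After corrections the count is 61 − 2 = 59 opaque zones.
Length ≈ 0.22 × 59 = 13.0 mm.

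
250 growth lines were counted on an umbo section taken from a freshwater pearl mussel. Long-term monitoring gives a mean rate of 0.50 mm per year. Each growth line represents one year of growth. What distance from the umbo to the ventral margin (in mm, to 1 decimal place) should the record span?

The record spans 250 years at 0.50 mm per year.
Length ≈ 0.50 × 250 = 125.0 mm.

125.0 mm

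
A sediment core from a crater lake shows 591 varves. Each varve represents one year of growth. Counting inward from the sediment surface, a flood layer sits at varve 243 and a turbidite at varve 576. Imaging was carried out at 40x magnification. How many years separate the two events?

576 − 243 = 333 varves lie between the two events.
One varve per year makes the interval 333 years.

333 years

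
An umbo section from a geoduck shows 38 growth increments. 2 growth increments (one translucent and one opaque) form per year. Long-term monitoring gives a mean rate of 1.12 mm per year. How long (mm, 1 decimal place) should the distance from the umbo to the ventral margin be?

21.3 mm

With 2 growth increments per year, 38 / 2 = 19 years.
Length ≈ 1.12 × 19 = 21.3 mm.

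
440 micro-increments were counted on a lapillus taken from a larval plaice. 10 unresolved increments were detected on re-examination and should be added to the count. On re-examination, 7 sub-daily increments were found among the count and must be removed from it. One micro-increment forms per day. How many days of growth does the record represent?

443 days

True micro-increment count = 440 − 7 + 10 = 443.
One micro-increment per day makes the duration 443 days.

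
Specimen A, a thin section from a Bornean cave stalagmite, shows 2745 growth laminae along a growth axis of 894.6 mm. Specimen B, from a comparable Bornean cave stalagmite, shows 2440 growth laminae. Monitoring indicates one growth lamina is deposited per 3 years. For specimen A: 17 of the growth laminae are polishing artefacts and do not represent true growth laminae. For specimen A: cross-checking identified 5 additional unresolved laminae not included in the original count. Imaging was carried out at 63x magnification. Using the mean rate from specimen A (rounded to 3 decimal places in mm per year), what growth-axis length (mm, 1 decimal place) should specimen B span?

797.9 mm

Specimen A: true growth lamina count = 2745 − 17 + 5 = 2733.
Specimen A: multiplying by 3 years per growth lamina: 2733 × 3 = 8199 years.
A: 894.6 mm over 8199 years gives 894.6 / 8199 ≈ 0.109 mm/year.
Specimen B: 2440 growth laminae at 3 years each span 2440 × 3 = 7320 years. Length of B = 0.109 × 7320 = 797.9 mm.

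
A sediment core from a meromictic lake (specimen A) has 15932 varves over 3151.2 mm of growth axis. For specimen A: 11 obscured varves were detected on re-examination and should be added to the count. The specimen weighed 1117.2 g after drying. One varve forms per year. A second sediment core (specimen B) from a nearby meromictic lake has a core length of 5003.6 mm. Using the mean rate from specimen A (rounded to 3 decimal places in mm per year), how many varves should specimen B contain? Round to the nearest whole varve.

25271 varves

Specimen A: true varve count = 15932 + 11 = 15943.
A: 3151.2 mm over 15943 years gives 3151.2 / 15943 ≈ 0.198 mm per year.
B spans 5003.6 / 0.198 = 25270.71 years ≈ 25271 varves.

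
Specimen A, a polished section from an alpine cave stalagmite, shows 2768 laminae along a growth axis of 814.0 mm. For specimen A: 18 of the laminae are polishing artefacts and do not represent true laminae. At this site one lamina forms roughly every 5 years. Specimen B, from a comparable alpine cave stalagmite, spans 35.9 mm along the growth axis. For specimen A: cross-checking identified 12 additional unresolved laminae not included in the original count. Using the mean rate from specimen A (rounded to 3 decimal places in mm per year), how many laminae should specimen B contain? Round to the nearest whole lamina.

122 laminae

Specimen A: adjusted count: 2768 − 18 + 12 = 2762 laminae.
Specimen A: multiplying by 5 years per lamina: 2762 × 5 = 13810 years.
A: 814.0 mm over 13810 years gives 814.0 / 13810 ≈ 0.059 mm/year.
Specimen B: 35.9 mm / 0.059 mm per year = 608.47 years; at 5 years per lamina that is 608.47 / 5 ≈ 122 laminae.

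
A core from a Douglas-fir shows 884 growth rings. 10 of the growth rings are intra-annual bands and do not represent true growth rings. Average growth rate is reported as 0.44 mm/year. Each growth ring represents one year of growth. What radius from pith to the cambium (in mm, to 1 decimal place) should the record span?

Correcting the raw count gives 884 − 10 = 874 true growth rings.
874 years at 0.44 mm/year gives 0.44 × 874 = 384.6 mm.

384.6 mm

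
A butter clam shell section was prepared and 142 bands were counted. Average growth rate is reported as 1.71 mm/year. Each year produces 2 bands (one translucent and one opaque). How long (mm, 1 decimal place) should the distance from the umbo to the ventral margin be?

121.4 mm

With 2 bands per year, 142 / 2 = 71 years.
Length ≈ 1.71 × 71 = 121.4 mm.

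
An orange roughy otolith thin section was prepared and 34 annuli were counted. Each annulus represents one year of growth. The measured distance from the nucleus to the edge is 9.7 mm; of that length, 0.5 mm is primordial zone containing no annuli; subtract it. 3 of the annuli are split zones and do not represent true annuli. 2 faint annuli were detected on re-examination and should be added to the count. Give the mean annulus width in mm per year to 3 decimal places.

0.279 mm per year

Correcting the raw count gives 34 − 3 + 2 = 33 true annuli.
Removing the 0.5 mm offcut leaves 9.7 − 0.5 = 9.2 mm.
Extension rate ≈ 9.2 / 33 = 0.279 mm per year.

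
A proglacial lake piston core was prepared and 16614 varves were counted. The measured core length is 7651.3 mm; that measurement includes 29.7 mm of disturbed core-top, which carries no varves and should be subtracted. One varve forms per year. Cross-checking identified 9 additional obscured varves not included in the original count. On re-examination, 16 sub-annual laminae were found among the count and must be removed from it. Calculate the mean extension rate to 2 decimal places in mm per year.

True varve count = 16614 − 16 + 9 = 16607.
Net length = 7651.3 − 29.7 = 7621.6 mm.
Extension rate ≈ 7621.6 / 16607 = 0.46 mm per year.

0.46 mm per year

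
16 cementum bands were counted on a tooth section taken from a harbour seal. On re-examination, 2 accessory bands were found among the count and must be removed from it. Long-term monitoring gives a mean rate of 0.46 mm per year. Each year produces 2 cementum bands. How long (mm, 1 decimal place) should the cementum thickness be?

3.2 mm

Correcting the raw count gives 16 − 2 = 14 true cementum bands.
With 2 cementum bands per year, 14 / 2 = 7 years.
Predicted length = 0.46 mm/year × 7 years = 3.2 mm.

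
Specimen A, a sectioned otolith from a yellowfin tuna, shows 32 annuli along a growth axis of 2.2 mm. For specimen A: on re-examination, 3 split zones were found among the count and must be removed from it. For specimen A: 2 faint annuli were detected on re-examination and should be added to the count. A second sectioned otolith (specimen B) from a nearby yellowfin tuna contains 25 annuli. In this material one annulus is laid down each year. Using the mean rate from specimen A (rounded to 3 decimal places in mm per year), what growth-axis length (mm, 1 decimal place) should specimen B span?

1.8 mm

Specimen A: adjusted count: 32 − 3 + 2 = 31 annuli.
A: Mean rate = 2.2 mm / 31 years ≈ 0.071 mm/year.
Length of B = 0.071 × 25 = 1.8 mm.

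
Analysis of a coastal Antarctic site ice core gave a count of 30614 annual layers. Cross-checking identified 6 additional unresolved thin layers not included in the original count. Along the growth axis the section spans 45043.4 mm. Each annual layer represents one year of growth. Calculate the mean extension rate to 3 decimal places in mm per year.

Correcting the raw count gives 30614 + 6 = 30620 true annual layers.
45043.4 mm over 30620 years gives 45043.4 / 30620 ≈ 1.471 mm per year.

1.471 mm per year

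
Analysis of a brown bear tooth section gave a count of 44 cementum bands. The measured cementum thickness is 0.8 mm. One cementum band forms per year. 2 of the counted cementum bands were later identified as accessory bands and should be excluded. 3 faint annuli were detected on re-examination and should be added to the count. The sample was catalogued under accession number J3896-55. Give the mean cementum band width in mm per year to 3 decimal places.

After corrections the count is 44 − 2 + 3 = 45 cementum bands.
Mean rate = 0.8 mm / 45 years ≈ 0.018 mm per year.

0.018 mm per year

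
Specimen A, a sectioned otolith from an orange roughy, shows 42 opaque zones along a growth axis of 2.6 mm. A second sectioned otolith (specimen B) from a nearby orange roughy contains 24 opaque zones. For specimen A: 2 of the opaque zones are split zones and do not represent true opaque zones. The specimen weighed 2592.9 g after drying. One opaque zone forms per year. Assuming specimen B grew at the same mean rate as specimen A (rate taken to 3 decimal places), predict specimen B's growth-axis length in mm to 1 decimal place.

Specimen A: after corrections the count is 42 − 2 = 40 opaque zones.
A: 2.6 mm over 40 years gives 2.6 / 40 ≈ 0.065 mm/year.
For B, 0.065 mm/year × 24 years = 1.6 mm.

1.6 mm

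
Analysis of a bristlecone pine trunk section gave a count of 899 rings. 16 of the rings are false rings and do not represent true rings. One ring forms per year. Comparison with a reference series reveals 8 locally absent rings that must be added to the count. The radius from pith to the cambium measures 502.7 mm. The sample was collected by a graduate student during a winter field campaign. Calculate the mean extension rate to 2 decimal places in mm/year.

0.56 mm/year

True ring count = 899 − 16 + 8 = 891.
502.7 mm over 891 years gives 502.7 / 891 ≈ 0.56 mm/year.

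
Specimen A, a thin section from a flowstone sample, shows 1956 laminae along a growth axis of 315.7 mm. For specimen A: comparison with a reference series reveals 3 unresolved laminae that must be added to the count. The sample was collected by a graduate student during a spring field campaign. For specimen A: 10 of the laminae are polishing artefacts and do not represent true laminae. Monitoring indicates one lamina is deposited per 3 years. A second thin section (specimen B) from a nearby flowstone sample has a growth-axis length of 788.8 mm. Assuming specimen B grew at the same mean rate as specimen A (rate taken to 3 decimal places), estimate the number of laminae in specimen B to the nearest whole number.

Specimen A: after corrections the count is 1956 − 10 + 3 = 1949 laminae.
Specimen A: 1949 laminae at 3 years each span 1949 × 3 = 5847 years.
A: 315.7 mm over 5847 years gives 315.7 / 5847 ≈ 0.054 mm/year.
B spans 788.8 / 0.054 = 14607.41 years; at 3 years per lamina that is 14607.41 / 3 ≈ 4869 laminae.

4869 laminae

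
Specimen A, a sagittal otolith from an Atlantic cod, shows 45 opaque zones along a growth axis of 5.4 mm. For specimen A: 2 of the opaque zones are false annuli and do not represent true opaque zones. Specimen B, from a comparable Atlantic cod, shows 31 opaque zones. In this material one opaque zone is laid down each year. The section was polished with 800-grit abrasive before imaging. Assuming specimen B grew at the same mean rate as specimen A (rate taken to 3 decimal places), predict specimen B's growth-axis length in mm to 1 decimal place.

3.9 mm

Specimen A: correcting the raw count gives 45 − 2 = 43 true opaque zones.
A: Extension rate ≈ 5.4 / 43 = 0.126 mm/yr.
B's length ≈ 0.126 × 31 = 3.9 mm.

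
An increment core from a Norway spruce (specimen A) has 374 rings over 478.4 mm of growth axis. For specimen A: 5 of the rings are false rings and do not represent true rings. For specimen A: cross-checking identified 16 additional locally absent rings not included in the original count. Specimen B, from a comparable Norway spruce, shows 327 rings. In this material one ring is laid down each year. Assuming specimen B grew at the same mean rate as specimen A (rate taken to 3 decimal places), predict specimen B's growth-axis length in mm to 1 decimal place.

406.5 mm

Specimen A: true ring count = 374 − 5 + 16 = 385.
A: Mean rate = 478.4 mm / 385 years ≈ 1.243 mm/yr.
For B, 1.243 mm/year × 327 years = 406.5 mm.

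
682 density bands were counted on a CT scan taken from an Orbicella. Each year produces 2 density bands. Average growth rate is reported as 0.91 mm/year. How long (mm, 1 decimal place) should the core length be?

310.3 mm

682 density bands at 2 per year is 682 / 2 = 341 years.
Length ≈ 0.91 × 341 = 310.3 mm.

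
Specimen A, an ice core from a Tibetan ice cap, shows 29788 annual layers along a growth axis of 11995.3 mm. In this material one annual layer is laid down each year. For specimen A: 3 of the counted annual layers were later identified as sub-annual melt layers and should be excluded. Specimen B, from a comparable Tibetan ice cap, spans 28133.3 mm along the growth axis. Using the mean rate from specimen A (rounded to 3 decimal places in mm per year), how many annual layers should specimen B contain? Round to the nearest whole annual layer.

69810 annual layers

Specimen A: correcting the raw count gives 29788 − 3 = 29785 true annual layers.
A: Mean rate = 11995.3 mm / 29785 years ≈ 0.403 mm/yr.
Specimen B: 28133.3 mm / 0.403 mm per year = 69809.68 years ≈ 69810 annual layers.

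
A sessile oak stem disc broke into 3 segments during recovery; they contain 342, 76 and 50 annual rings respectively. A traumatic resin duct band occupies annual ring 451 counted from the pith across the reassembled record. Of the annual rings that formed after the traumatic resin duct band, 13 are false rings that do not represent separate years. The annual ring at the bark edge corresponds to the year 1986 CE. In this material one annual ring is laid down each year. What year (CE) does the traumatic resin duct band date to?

Total annual rings = 342 + 76 + 50 = 468.
The traumatic resin duct band sits at annual ring 451 from the pith, so 468 − 451 = 17 annual rings formed after it.
Removing the 13 false annual rings leaves 17 − 13 = 4 true annual rings beyond the traumatic resin duct band.
The annual ring at the bark edge is 1986 CE, so the traumatic resin duct band dates to 1986 − 4 = 1982 CE.

1982 CE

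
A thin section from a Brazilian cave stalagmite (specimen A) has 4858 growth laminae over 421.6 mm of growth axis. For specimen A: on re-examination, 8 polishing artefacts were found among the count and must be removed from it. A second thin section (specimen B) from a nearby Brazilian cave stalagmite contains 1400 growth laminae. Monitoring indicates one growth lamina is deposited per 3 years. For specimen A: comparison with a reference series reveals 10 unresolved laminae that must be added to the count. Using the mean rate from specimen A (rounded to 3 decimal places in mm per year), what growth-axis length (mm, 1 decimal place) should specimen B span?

121.8 mm

Specimen A: adjusted count: 4858 − 8 + 10 = 4860 growth laminae.
Specimen A: 4860 growth laminae at 3 years each span 4860 × 3 = 14580 years.
A: 421.6 mm over 14580 years gives 421.6 / 14580 ≈ 0.029 mm per year.
Specimen B: multiplying by 3 years per growth lamina: 1400 × 3 = 4200 years. Length of B = 0.029 × 4200 = 121.8 mm.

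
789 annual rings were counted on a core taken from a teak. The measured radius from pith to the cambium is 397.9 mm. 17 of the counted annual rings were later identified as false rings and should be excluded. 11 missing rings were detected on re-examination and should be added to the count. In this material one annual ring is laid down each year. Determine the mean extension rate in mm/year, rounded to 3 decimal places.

True annual ring count = 789 − 17 + 11 = 783.
397.9 mm over 783 years gives 397.9 / 783 ≈ 0.508 mm/year.

0.508 mm/year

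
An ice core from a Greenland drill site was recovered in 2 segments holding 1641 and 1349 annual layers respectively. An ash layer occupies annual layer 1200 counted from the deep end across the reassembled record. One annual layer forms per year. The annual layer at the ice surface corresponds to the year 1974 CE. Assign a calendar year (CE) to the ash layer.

Total annual layers = 1641 + 1349 = 2990.
2990 − 1200 = 1790 annual layers lie beyond the ash layer toward the ice surface.
Counting back 1790 years from 1974 CE places the ash layer in 1974 − 1790 = 184 CE.

184 CE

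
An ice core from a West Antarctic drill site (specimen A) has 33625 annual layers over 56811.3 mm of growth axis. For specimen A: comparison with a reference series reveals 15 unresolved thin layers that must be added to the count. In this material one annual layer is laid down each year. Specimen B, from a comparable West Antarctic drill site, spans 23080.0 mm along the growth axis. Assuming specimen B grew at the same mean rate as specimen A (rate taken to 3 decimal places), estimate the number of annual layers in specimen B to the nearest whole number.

Specimen A: after corrections the count is 33625 + 15 = 33640 annual layers.
A: Extension rate ≈ 56811.3 / 33640 = 1.689 mm/year.
For B, 23080.0 / 1.689 = 13664.89 years ≈ 13665 annual layers.

13665 annual layers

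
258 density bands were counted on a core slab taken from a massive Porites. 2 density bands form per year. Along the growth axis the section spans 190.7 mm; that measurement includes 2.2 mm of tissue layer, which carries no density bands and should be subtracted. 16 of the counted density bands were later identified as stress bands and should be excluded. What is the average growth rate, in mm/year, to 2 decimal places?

Correcting the raw count gives 258 − 16 = 242 true density bands.
With 2 density bands per year, 242 / 2 = 121 years.
Net length = 190.7 − 2.2 = 188.5 mm.
188.5 mm over 121 years gives 188.5 / 121 ≈ 1.56 mm/year.

1.56 mm/year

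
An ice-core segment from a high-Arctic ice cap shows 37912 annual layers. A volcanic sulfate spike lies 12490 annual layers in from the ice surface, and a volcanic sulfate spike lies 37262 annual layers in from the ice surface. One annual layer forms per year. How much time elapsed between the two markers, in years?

37262 − 12490 = 24772 annual layers lie between the two events.
That is 24772 years at one annual layer per year.

24772 years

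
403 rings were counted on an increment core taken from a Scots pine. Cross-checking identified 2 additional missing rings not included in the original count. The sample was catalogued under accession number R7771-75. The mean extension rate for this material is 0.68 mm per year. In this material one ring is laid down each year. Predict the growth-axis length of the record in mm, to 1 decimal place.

True ring count = 403 + 2 = 405.
405 years at 0.68 mm/year gives 0.68 × 405 = 275.4 mm.

275.4 mm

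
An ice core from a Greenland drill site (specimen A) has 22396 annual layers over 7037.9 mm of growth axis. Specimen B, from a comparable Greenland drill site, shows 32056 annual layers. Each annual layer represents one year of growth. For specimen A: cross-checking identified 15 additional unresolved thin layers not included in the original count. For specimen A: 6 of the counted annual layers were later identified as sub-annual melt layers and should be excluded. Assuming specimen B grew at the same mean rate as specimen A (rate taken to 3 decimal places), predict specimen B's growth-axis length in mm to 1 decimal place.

10065.6 mm

Specimen A: adjusted count: 22396 − 6 + 15 = 22405 annual layers.
A: 7037.9 mm over 22405 years gives 7037.9 / 22405 ≈ 0.314 mm per year.
For B, 0.314 mm/year × 32056 years = 10065.6 mm.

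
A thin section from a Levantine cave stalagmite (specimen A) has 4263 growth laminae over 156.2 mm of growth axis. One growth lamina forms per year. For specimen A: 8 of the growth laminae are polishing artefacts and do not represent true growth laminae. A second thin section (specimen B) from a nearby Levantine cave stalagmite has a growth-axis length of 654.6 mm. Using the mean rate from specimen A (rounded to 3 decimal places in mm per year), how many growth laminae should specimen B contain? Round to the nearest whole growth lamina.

Specimen A: adjusted count: 4263 − 8 = 4255 growth laminae.
A: Mean rate = 156.2 mm / 4255 years ≈ 0.037 mm per year.
B spans 654.6 / 0.037 = 17691.89 years ≈ 17692 growth laminae.

17692 growth laminae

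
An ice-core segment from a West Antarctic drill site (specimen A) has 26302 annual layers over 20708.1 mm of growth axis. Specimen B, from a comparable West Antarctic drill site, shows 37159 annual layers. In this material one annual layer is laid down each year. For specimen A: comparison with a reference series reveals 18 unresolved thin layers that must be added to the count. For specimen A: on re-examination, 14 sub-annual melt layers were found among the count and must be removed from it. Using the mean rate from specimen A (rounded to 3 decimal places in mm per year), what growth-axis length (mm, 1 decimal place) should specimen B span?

Specimen A: adjusted count: 26302 − 14 + 18 = 26306 annual layers.
A: Extension rate ≈ 20708.1 / 26306 = 0.787 mm/yr.
B's length ≈ 0.787 × 37159 = 29244.1 mm.

29244.1 mm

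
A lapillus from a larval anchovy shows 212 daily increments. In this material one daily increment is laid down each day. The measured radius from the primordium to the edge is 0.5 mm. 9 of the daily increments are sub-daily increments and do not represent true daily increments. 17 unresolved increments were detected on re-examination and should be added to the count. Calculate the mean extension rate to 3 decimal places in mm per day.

Correcting the raw count gives 212 − 9 + 17 = 220 true daily increments.
Extension rate ≈ 0.5 / 220 = 0.002 mm per day.

0.002 mm per day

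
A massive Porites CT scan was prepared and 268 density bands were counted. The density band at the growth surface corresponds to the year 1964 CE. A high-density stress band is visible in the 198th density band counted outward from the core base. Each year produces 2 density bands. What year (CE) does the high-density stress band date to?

1929 CE

Between density band 198 and the growth surface there are 268 − 198 = 70 density bands.
70 density bands at 2 per year is 70 / 2 = 35 years.
1964 − 35 = 1929 CE.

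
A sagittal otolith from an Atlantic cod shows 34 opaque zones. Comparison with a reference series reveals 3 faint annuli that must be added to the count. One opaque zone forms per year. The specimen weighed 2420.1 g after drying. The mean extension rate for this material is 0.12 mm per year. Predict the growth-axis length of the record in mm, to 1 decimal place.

Adjusted count: 34 + 3 = 37 opaque zones.
Length ≈ 0.12 × 37 = 4.4 mm.

4.4 mm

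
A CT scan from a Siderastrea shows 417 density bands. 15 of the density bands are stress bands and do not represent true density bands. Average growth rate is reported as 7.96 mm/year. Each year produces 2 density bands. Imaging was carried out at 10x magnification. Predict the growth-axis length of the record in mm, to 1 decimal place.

Adjusted count: 417 − 15 = 402 density bands.
402 density bands at 2 per year is 402 / 2 = 201 years.
Predicted length = 7.96 mm/year × 201 years = 1600.0 mm.

1600.0 mm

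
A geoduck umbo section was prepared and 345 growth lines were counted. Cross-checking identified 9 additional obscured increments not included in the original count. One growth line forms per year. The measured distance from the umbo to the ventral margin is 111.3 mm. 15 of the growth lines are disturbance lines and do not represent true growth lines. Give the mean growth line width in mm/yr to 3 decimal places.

0.328 mm/yr

Correcting the raw count gives 345 − 15 + 9 = 339 true growth lines.
Mean rate = 111.3 mm / 339 years ≈ 0.328 mm/yr.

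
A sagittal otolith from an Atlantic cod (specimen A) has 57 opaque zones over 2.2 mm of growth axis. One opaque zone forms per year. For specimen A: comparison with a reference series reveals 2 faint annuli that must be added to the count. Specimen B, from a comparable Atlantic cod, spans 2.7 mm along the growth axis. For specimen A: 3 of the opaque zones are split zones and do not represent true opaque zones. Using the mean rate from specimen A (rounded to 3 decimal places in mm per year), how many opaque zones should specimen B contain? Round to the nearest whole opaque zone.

69 opaque zones

Specimen A: correcting the raw count gives 57 − 3 + 2 = 56 true opaque zones.
A: 2.2 mm over 56 years gives 2.2 / 56 ≈ 0.039 mm per year.
For B, 2.7 / 0.039 = 69.23 years ≈ 69 opaque zones.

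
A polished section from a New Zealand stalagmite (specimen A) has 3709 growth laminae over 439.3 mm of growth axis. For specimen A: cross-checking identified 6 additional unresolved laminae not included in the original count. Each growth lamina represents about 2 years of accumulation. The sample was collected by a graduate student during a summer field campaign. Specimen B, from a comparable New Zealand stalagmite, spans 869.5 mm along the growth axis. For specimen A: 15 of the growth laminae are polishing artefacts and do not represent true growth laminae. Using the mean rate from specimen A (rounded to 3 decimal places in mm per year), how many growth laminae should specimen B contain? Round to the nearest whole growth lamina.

7369 growth laminae

Specimen A: true growth lamina count = 3709 − 15 + 6 = 3700.
Specimen A: multiplying by 2 years per growth lamina: 3700 × 2 = 7400 years.
A: Extension rate ≈ 439.3 / 7400 = 0.059 mm/year.
Specimen B: 869.5 mm / 0.059 mm per year = 14737.29 years; at 2 years per growth lamina that is 14737.29 / 2 ≈ 7369 growth laminae.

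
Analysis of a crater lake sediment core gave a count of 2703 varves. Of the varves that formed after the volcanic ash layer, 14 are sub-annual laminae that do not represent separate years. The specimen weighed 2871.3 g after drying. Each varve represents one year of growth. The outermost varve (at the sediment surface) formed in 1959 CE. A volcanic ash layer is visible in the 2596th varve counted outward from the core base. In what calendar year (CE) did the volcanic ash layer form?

1866 CE

The volcanic ash layer sits at varve 2596 from the core base, so 2703 − 2596 = 107 varves formed after it.
Removing the 14 false varves leaves 107 − 14 = 93 true varves beyond the volcanic ash layer.
1959 − 93 = 1866 CE.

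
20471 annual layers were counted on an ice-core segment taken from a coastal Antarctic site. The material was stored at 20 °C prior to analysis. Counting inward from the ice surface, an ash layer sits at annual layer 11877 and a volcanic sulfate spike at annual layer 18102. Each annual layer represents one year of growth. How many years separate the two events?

Separation: 18102 − 11877 = 6225 annual layers.
At one annual layer per year, 6225 years elapsed between them.

6225 yr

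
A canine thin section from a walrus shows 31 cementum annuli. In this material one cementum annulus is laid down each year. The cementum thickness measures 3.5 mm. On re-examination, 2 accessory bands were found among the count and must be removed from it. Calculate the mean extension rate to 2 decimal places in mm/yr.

0.12 mm/yr

True cementum annulus count = 31 − 2 = 29.
Extension rate ≈ 3.5 / 29 = 0.12 mm/yr.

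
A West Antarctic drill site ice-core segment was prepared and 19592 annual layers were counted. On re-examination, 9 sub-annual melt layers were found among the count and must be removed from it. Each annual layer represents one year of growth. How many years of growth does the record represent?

Adjusted count: 19592 − 9 = 19583 annual layers.
At one annual layer per year, that is 19583 years.

19583 years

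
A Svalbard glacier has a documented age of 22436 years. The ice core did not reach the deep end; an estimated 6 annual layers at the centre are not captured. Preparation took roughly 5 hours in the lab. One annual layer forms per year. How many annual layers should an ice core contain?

One annual layer per year gives 22436 annual layers over 22436 years.
Less the 6 uncaptured annual layers: 22436 − 6 = 22430.

22430 annual layers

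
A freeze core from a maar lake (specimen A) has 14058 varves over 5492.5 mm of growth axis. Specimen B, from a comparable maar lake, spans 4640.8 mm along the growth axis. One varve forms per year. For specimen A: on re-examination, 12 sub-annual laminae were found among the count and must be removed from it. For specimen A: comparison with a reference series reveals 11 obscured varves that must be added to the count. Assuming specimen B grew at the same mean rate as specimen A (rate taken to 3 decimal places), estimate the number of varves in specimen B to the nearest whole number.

11869 varves

Specimen A: true varve count = 14058 − 12 + 11 = 14057.
A: Extension rate ≈ 5492.5 / 14057 = 0.391 mm per year.
Specimen B: 4640.8 mm / 0.391 mm per year = 11869.05 years ≈ 11869 varves.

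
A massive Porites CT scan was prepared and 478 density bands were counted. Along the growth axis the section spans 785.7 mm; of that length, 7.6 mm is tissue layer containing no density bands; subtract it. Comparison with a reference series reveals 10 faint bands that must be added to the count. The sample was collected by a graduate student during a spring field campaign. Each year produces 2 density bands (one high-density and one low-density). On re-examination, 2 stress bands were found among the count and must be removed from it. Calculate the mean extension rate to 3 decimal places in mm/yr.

After corrections the count is 478 − 2 + 10 = 486 density bands.
With 2 density bands per year, 486 / 2 = 243 years.
The growth record spans 785.7 − 7.6 = 778.1 mm.
Extension rate ≈ 778.1 / 243 = 3.202 mm/yr.

3.202 mm/yr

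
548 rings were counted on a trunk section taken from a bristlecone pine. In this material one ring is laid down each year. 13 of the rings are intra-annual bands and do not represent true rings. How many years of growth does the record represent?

535 years

True ring count = 548 − 13 = 535.
At one ring per year, that is 535 years.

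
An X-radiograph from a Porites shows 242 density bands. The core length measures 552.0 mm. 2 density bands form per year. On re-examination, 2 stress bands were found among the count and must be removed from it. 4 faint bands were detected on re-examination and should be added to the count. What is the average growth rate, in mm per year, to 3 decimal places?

4.525 mm per year

True density band count = 242 − 2 + 4 = 244.
With 2 density bands per year, 244 / 2 = 122 years.
Mean rate = 552.0 mm / 122 years ≈ 4.525 mm per year.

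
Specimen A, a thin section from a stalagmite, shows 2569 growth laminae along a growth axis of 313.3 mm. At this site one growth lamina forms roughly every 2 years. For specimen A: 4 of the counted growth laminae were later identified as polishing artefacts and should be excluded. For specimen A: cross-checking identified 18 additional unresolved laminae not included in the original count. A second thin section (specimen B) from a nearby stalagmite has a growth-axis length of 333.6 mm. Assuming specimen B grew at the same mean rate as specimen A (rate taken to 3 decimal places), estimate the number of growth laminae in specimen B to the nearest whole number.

Specimen A: after corrections the count is 2569 − 4 + 18 = 2583 growth laminae.
Specimen A: at 2 years per growth lamina, 2583 × 2 = 5166 years.
A: 313.3 mm over 5166 years gives 313.3 / 5166 ≈ 0.061 mm/yr.
B spans 333.6 / 0.061 = 5468.85 years; at 2 years per growth lamina that is 5468.85 / 2 ≈ 2734 growth laminae.

2734 growth laminae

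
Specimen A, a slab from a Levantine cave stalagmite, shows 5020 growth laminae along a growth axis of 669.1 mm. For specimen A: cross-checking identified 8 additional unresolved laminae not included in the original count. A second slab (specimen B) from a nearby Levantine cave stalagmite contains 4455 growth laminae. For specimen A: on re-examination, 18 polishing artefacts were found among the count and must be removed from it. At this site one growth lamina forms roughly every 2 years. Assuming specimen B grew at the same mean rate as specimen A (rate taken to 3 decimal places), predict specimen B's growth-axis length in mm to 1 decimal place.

Specimen A: after corrections the count is 5020 − 18 + 8 = 5010 growth laminae.
Specimen A: at 2 years per growth lamina, 5010 × 2 = 10020 years.
A: Mean rate = 669.1 mm / 10020 years ≈ 0.067 mm per year.
Specimen B: at 2 years per growth lamina, 4455 × 2 = 8910 years. B's length ≈ 0.067 × 8910 = 597.0 mm.

597.0 mm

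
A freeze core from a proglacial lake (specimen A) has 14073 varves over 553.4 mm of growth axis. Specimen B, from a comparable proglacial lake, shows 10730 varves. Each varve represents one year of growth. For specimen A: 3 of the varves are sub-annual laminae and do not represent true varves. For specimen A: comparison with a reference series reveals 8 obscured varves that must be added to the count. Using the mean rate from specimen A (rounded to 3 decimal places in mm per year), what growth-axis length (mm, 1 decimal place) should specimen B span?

Specimen A: adjusted count: 14073 − 3 + 8 = 14078 varves.
A: Extension rate ≈ 553.4 / 14078 = 0.039 mm per year.
For B, 0.039 mm/year × 10730 years = 418.5 mm.

418.5 mm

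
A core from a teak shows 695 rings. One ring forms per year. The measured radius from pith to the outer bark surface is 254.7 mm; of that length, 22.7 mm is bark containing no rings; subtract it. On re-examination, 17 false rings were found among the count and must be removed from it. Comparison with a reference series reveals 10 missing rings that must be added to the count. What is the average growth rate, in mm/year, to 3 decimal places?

True ring count = 695 − 17 + 10 = 688.
Removing the 22.7 mm offcut leaves 254.7 − 22.7 = 232.0 mm.
Extension rate ≈ 232.0 / 688 = 0.337 mm/year.

0.337 mm/year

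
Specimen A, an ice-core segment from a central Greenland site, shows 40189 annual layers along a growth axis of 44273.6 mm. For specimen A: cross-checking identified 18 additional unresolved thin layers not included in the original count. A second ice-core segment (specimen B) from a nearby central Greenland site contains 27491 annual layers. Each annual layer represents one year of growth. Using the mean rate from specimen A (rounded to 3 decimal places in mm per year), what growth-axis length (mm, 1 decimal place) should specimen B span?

30267.6 mm

Specimen A: correcting the raw count gives 40189 + 18 = 40207 true annual layers.
A: Extension rate ≈ 44273.6 / 40207 = 1.101 mm per year.
Length of B = 1.101 × 27491 = 30267.6 mm.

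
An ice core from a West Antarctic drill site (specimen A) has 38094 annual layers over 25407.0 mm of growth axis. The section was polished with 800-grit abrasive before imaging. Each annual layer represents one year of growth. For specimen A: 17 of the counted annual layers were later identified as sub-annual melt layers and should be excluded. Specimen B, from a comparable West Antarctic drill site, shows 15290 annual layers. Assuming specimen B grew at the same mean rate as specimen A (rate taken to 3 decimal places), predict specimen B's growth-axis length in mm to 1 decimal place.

Specimen A: after corrections the count is 38094 − 17 = 38077 annual layers.
A: 25407.0 mm over 38077 years gives 25407.0 / 38077 ≈ 0.667 mm/yr.
For B, 0.667 mm/year × 15290 years = 10198.4 mm.

10198.4 mm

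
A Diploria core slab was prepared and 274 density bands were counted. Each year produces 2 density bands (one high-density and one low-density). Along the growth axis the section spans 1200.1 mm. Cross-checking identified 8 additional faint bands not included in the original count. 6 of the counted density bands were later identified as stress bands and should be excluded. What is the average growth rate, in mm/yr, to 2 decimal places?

True density band count = 274 − 6 + 8 = 276.
With 2 density bands per year, 276 / 2 = 138 years.
Extension rate ≈ 1200.1 / 138 = 8.70 mm/yr.

8.70 mm/yr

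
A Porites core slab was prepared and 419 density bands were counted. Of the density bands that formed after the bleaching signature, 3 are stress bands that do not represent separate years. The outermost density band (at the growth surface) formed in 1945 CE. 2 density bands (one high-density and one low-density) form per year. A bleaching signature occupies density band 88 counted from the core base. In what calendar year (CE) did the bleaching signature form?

Between density band 88 and the growth surface there are 419 − 88 = 331 density bands.
Removing the 3 false density bands leaves 331 − 3 = 328 true density bands beyond the bleaching signature.
328 density bands at 2 per year is 328 / 2 = 164 years.
The density band at the growth surface is 1945 CE, so the bleaching signature dates to 1945 − 164 = 1781 CE.

1781 CE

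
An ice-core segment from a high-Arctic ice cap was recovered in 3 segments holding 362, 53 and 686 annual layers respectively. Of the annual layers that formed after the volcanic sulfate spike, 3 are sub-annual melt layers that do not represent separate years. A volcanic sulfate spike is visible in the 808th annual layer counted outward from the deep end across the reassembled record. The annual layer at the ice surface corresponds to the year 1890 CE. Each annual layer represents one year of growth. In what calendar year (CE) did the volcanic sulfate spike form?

Total annual layers = 362 + 53 + 686 = 1101.
1101 − 808 = 293 annual layers lie beyond the volcanic sulfate spike toward the ice surface.
293 − 3 false = 290 true annual layers after the volcanic sulfate spike.
Counting back 290 years from 1890 CE places the volcanic sulfate spike in 1890 − 290 = 1600 CE.

1600 CE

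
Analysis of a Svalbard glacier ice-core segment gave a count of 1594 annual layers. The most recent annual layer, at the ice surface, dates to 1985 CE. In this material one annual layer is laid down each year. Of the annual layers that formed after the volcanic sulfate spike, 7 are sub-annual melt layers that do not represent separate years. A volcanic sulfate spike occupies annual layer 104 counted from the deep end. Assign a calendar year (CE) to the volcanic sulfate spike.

502 CE

The volcanic sulfate spike sits at annual layer 104 from the deep end, so 1594 − 104 = 1490 annual layers formed after it.
Removing the 7 false annual layers leaves 1490 − 7 = 1483 true annual layers beyond the volcanic sulfate spike.
Counting back 1483 years from 1985 CE places the volcanic sulfate spike in 1985 − 1483 = 502 CE.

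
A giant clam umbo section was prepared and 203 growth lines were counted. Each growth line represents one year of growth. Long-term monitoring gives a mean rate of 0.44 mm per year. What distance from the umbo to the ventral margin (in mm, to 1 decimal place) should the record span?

89.3 mm

203 years of growth are recorded.
Length ≈ 0.44 × 203 = 89.3 mm.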